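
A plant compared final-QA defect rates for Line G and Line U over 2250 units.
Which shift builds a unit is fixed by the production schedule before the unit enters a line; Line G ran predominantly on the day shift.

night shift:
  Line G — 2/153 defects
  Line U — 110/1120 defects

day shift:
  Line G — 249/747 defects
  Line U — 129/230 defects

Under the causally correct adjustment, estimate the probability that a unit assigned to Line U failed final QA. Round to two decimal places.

0.30

The shift-specific comparison favours Line G throughout, but the pooled figures favour Line U. The question is whether to condition on shift.
Here shift is a common cause — it drives both which line a case falls under and the outcome. The crude comparison mixes populations; the stratum-specific rates are the causally relevant ones.
Standardising Line U to the population shift mix: 0.566·110/1120 + 0.434·129/230 = 0.299.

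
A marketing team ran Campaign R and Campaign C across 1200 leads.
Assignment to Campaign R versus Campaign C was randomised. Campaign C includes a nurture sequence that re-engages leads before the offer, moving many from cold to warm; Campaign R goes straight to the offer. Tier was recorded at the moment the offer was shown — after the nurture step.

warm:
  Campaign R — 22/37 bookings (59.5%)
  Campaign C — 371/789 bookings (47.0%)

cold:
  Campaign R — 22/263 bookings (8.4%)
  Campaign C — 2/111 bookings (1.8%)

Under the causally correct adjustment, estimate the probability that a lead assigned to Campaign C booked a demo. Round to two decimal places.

The engagement tier-specific comparison favours Campaign R throughout, but the pooled figures favour Campaign C. The question is whether to condition on engagement tier.
Stratifying would compare campaigns among leads the campaigns themselves sorted into engagement tier groups — a form of selection on an intermediate. The unconditioned pooled rates give the total causal effect.
So P(outcome | do(Campaign C)) is just the pooled rate for Campaign C: 373/900 = 0.414.

0.41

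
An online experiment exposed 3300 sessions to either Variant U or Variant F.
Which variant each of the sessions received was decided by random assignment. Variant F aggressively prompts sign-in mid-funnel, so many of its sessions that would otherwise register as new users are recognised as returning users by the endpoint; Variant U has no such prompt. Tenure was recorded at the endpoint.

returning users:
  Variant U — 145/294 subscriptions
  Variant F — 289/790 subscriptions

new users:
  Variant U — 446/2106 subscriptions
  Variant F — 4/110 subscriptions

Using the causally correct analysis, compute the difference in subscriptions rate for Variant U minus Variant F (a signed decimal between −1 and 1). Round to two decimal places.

-0.08

Variant U is higher inside every user tenure stratum but Variant F is higher in aggregate. Whether to stratify depends on how user tenure relates to the variant.
User tenure is recorded after the variant and is itself shifted by it — it sits on the causal path from variant to outcome. Conditioning on a mediator would strip out part of the effect we want; the pooled comparison gives the total causal effect.
The causal difference is the pooled difference: 0.246 − 0.326 = -0.079.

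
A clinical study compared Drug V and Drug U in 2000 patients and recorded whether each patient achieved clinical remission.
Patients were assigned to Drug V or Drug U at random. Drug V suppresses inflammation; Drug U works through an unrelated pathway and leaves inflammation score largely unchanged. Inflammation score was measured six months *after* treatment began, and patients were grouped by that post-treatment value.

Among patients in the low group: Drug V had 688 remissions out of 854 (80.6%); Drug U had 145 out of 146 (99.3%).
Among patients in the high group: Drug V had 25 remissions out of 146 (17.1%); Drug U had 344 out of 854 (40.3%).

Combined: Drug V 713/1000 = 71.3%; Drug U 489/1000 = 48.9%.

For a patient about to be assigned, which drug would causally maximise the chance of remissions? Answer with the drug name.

Drug V

The distribution of inflammation score is itself part of what the drug does — it is an intermediate outcome. Holding it fixed would remove that part of the effect; the total effect is the pooled difference.
Pooled: Drug V 71.3% vs Drug U 48.9%; Drug V is higher overall.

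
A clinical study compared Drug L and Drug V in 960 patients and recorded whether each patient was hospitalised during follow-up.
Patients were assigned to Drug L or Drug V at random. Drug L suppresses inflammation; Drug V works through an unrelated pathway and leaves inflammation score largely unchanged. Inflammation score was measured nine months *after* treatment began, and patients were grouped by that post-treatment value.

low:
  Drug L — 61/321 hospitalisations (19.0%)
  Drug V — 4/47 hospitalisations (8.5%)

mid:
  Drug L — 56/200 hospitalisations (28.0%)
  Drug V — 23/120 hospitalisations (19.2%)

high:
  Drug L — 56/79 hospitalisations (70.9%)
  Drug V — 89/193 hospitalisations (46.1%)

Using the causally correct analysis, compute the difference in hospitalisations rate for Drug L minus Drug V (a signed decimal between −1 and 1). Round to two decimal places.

Stratifying would compare drugs among patients the drugs themselves sorted into inflammation score groups — a form of selection on an intermediate. The unconditioned pooled rates give the total causal effect.
The causal difference is the pooled difference: 0.288 − 0.322 = -0.034.

-0.03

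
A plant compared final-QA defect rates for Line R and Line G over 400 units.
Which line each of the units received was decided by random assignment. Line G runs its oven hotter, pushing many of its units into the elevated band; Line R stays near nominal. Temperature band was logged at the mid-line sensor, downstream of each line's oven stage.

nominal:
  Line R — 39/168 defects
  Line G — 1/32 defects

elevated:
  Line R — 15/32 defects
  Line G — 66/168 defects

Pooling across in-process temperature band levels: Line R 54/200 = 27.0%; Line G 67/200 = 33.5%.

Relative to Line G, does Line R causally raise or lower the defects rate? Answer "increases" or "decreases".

decreases

Stratifying would compare lines among units the lines themselves sorted into in-process temperature band groups — a form of selection on an intermediate. The unconditioned pooled rates give the total causal effect.
Pooled: Line R 27.0% vs Line G 33.5%; Line R is lower overall.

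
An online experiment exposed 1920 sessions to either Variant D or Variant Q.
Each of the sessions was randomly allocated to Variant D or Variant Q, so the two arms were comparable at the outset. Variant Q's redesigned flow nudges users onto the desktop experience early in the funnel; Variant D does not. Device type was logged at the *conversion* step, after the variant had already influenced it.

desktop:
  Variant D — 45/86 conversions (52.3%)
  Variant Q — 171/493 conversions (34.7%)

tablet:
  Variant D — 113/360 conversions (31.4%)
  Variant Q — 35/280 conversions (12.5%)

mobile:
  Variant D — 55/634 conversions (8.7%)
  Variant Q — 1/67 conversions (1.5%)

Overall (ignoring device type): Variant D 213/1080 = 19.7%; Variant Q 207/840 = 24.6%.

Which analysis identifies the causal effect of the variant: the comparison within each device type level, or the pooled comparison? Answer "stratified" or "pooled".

pooled

Because the variant influences device type, device type is a post-treatment mediator, not a confounder. Stratifying on it would bias the estimate; the causal effect is the crude pooled difference.
Pooled: Variant D 19.7% vs Variant Q 24.6%; Variant Q is higher overall.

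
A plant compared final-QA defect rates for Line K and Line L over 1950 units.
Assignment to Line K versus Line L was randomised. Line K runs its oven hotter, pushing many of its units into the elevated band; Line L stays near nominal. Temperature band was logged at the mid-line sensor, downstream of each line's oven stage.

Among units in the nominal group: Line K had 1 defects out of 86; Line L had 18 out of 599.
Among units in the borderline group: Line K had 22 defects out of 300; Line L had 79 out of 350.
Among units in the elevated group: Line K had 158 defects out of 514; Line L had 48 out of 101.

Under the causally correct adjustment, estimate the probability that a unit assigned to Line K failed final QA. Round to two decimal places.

The stratified and pooled comparisons disagree (Line K wins within each in-process temperature band; Line L wins overall), so the answer turns on the causal role of in-process temperature band.
In-process temperature band is downstream of the line. One should not condition on a consequence of treatment, so the overall rates are the right comparison.
So P(outcome | do(Line K)) is just the pooled rate for Line K: 181/900 = 0.201.

0.20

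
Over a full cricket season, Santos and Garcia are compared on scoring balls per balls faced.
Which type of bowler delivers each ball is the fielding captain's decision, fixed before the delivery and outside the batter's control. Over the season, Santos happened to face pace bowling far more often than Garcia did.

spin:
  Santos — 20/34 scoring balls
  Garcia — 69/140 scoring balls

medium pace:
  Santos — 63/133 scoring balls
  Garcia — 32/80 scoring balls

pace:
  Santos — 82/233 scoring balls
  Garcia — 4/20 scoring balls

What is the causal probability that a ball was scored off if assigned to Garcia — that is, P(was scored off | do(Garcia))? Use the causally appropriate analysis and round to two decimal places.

0.35

The bowling type-specific comparison favours Santos throughout, but the pooled figures favour Garcia. The question is whether to condition on bowling type.
Bowling type is set before the player has any effect — it is not caused by the player — and it independently drives the outcome. That makes it a confounder, so the causal comparison is within bowling type levels.
Standardising Garcia to the population bowling type mix: 0.272·69/140 + 0.333·32/80 + 0.395·4/20 = 0.346.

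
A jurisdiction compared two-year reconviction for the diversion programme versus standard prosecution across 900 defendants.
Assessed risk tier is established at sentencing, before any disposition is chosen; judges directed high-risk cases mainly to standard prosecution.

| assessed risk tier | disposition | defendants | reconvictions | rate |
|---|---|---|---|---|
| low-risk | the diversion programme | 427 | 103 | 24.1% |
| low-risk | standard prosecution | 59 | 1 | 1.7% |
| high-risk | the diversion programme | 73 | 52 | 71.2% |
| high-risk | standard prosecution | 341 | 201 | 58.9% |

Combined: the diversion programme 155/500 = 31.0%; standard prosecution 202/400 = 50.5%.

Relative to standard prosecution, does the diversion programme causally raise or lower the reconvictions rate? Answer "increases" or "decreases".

Assessed risk tier satisfies the back-door criterion: it is not a descendant of the disposition, and it blocks the spurious path from disposition to outcome. Adjusting for it (i.e., using the within-assessed risk tier rates) gives the causal effect.
Within each level — low-risk: 24.1% vs 1.7%; high-risk: 71.2% vs 58.9% — standard prosecution is lower every time.

increases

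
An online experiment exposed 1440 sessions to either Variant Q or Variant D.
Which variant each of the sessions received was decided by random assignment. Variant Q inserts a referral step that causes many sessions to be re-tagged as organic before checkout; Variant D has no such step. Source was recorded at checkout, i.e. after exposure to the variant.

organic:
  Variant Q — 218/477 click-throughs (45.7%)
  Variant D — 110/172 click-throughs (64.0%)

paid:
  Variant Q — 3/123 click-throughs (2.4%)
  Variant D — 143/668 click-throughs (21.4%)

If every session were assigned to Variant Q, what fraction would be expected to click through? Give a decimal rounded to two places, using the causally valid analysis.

Variant D is higher inside every traffic source stratum but Variant Q is higher in aggregate. Whether to stratify depends on how traffic source relates to the variant.
Stratifying would compare variants among sessions the variants themselves sorted into traffic source groups — a form of selection on an intermediate. The unconditioned pooled rates give the total causal effect.
So P(outcome | do(Variant Q)) is just the pooled rate for Variant Q: 221/600 = 0.368.

0.37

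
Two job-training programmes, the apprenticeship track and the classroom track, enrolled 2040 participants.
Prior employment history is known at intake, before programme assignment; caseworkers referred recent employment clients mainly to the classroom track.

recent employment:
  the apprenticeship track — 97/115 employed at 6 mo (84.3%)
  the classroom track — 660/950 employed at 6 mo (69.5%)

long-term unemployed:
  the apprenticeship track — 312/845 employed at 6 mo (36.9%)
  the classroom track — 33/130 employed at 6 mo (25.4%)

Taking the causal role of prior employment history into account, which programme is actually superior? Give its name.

The stratified and pooled comparisons disagree (the apprenticeship track wins within each prior employment history; the classroom track wins overall), so the answer turns on the causal role of prior employment history.
Prior employment history is set before the programme has any effect — it is not caused by the programme — and it independently drives the outcome. That makes it a confounder, so the causal comparison is within prior employment history levels.
Within each level — recent employment: 84.3% vs 69.5%; long-term unemployed: 36.9% vs 25.4% — the apprenticeship track is higher every time.

the apprenticeship track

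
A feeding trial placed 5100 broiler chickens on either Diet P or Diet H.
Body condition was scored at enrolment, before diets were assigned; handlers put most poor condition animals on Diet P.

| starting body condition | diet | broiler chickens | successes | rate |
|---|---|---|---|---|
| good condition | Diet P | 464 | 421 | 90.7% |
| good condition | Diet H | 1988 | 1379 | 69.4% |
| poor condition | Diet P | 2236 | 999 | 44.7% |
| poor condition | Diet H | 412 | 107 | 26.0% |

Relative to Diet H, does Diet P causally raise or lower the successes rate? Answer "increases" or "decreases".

Within every starting body condition level Diet P has the higher rate, yet pooled Diet H does — Simpson's reversal.
Starting body condition differs across diets for reasons unrelated to any effect of the diet itself, and it separately predicts the outcome — a classic confounder. We must compare within starting body condition levels.
Within each level — good condition: 90.7% vs 69.4%; poor condition: 44.7% vs 26.0% — Diet P is higher every time.

increases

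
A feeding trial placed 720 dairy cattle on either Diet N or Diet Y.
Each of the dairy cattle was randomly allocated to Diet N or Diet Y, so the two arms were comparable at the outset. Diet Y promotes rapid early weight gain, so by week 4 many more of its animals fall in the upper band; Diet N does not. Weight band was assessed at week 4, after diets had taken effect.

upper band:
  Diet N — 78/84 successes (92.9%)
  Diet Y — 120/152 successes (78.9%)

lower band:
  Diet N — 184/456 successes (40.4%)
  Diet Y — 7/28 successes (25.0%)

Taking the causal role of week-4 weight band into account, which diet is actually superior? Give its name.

The stratified and pooled comparisons disagree (Diet N wins within each week-4 weight band; Diet Y wins overall), so the answer turns on the causal role of week-4 weight band.
The distribution of week-4 weight band is itself part of what the diet does — it is an intermediate outcome. Holding it fixed would remove that part of the effect; the total effect is the pooled difference.
Pooled: Diet N 48.5% vs Diet Y 70.6%; Diet Y is higher overall.

Diet Y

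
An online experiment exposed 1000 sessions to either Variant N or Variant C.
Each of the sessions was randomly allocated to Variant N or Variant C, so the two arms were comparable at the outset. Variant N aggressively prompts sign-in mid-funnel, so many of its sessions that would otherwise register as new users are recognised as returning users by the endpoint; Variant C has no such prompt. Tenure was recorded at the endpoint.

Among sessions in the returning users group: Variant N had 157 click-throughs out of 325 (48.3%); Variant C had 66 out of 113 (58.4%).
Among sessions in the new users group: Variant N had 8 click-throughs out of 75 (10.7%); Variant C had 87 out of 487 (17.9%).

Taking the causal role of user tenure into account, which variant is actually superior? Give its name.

Variant N

User tenure is downstream of the variant. One should not condition on a consequence of treatment, so the overall rates are the right comparison.
Pooled: Variant N 41.2% vs Variant C 25.5%; Variant N is higher overall.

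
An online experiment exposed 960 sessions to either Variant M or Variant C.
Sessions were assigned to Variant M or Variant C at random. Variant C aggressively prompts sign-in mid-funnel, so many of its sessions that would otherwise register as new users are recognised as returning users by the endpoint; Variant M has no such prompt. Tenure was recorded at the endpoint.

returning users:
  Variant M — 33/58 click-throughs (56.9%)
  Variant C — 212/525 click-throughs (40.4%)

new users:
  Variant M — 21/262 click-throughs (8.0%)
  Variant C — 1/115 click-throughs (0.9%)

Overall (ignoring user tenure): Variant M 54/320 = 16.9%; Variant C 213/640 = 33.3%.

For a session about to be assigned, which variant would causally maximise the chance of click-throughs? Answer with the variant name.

The user tenure-specific comparison favours Variant M throughout, but the pooled figures favour Variant C. The question is whether to condition on user tenure.
Because the variant influences user tenure, user tenure is a post-treatment mediator, not a confounder. Stratifying on it would bias the estimate; the causal effect is the crude pooled difference.
Pooled: Variant M 16.9% vs Variant C 33.3%; Variant C is higher overall.

Variant C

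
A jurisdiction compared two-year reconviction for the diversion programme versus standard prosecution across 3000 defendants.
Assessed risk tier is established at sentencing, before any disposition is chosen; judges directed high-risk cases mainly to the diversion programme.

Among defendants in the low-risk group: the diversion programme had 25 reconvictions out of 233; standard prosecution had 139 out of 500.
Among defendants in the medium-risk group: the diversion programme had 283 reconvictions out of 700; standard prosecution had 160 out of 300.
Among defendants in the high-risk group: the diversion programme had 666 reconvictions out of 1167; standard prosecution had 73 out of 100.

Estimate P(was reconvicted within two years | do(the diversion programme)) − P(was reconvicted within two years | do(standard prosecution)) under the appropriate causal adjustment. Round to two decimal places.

The assessed risk tier-specific comparison favours the diversion programme throughout, but the pooled figures favour standard prosecution. The question is whether to condition on assessed risk tier.
Here assessed risk tier is a common cause — it drives both which disposition a case falls under and the outcome. The crude comparison mixes populations; the stratum-specific rates are the causally relevant ones.
Adjusting over the population distribution of assessed risk tier: 0.244·(0.107−0.278) + 0.333·(0.404−0.533) + 0.422·(0.571−0.730) = -0.152.

-0.15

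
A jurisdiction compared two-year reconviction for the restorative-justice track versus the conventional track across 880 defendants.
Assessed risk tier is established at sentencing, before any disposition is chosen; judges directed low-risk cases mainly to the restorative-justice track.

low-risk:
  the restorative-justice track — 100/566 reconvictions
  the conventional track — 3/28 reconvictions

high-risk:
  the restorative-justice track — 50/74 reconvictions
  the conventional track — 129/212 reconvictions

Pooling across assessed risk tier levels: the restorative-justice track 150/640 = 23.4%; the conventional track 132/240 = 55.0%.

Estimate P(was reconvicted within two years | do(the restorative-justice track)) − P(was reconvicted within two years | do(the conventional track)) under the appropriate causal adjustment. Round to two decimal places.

+0.07

The stratified and pooled comparisons disagree (the conventional track wins within each assessed risk tier; the restorative-justice track wins overall), so the answer turns on the causal role of assessed risk tier.
Here assessed risk tier is a common cause — it drives both which disposition a case falls under and the outcome. The crude comparison mixes populations; the stratum-specific rates are the causally relevant ones.
Adjusting over the population distribution of assessed risk tier: 0.675·(0.177−0.107) + 0.325·(0.676−0.608) = +0.069.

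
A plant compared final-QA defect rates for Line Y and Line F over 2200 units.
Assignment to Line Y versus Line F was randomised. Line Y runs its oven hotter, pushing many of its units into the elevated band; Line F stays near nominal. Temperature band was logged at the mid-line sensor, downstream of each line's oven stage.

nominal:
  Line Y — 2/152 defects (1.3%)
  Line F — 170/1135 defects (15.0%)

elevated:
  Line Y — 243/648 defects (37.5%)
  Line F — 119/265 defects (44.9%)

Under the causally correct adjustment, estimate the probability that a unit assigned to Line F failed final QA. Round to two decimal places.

Within every in-process temperature band level Line Y has the lower rate, yet pooled Line F does — Simpson's reversal.
In-process temperature band is downstream of the line. One should not condition on a consequence of treatment, so the overall rates are the right comparison.
So P(outcome | do(Line F)) is just the pooled rate for Line F: 289/1400 = 0.206.

0.21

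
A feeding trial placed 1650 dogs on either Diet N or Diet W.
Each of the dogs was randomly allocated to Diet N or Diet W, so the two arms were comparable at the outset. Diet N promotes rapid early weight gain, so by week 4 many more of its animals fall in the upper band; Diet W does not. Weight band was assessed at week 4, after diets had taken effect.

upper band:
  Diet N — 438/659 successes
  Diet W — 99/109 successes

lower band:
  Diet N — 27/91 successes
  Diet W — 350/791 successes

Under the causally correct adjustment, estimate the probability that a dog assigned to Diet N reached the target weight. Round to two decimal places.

Week-4 weight band is downstream of the diet. One should not condition on a consequence of treatment, so the overall rates are the right comparison.
So P(outcome | do(Diet N)) is just the pooled rate for Diet N: 465/750 = 0.620.

0.62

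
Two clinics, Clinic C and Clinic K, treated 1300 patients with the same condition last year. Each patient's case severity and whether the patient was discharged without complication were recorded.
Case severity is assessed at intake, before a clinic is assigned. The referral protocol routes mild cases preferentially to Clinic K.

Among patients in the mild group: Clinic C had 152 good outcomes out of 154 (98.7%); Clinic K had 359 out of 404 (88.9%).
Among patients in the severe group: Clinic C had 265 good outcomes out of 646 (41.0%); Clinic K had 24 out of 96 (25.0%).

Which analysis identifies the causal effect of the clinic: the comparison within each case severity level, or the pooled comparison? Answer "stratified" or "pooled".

stratified

The imbalance in case severity arose from how patients were allocated, not from anything the clinic did; and case severity independently affects the outcome. The pooled gap is confounded — condition on case severity.
Within each level — mild: 98.7% vs 88.9%; severe: 41.0% vs 25.0% — Clinic C is higher every time.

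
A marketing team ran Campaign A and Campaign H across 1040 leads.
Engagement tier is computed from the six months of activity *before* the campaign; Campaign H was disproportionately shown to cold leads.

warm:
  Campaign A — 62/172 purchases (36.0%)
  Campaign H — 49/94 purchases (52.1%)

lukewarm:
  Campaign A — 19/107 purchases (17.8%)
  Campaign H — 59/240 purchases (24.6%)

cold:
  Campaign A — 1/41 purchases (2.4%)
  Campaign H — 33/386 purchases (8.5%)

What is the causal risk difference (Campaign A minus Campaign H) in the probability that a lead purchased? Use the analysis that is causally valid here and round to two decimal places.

-0.09

The engagement tier-specific comparison favours Campaign H throughout, but the pooled figures favour Campaign A. The question is whether to condition on engagement tier.
Since engagement tier is a pre-existing factor (not a product of the campaign) and it affects the outcome on its own, it is a confounder. The stratified rates, not the pooled rate, identify the causal effect.
Adjusting over the population distribution of engagement tier: 0.256·(0.360−0.521) + 0.334·(0.178−0.246) + 0.411·(0.024−0.085) = -0.089.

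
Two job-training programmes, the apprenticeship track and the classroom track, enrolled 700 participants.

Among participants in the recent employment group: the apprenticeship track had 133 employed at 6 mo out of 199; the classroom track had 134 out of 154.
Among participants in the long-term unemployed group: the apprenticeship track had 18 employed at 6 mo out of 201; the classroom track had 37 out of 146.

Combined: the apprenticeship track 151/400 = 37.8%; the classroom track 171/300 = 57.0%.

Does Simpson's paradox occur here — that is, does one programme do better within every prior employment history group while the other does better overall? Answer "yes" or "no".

Within each prior employment history level (recent employment 66.8% vs 87.0%; long-term unemployed 9.0% vs 25.3%), the classroom track has the higher rate every time. Pooled: 37.8% vs 57.0% — the classroom track has the higher rate overall. They agree.

no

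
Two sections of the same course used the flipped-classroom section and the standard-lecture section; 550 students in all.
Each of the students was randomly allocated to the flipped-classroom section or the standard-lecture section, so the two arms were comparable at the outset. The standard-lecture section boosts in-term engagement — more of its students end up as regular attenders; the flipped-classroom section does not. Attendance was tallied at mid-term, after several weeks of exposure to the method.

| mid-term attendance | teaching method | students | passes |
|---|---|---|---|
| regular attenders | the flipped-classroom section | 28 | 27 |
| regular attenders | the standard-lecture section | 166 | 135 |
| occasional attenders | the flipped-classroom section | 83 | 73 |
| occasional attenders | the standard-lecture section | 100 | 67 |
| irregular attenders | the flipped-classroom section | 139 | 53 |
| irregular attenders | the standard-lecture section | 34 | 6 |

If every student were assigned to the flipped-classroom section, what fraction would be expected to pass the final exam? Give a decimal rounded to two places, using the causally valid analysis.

Stratifying would compare teaching methods among students the teaching methods themselves sorted into mid-term attendance groups — a form of selection on an intermediate. The unconditioned pooled rates give the total causal effect.
So P(outcome | do(the flipped-classroom section)) is just the pooled rate for the flipped-classroom section: 153/250 = 0.612.

0.61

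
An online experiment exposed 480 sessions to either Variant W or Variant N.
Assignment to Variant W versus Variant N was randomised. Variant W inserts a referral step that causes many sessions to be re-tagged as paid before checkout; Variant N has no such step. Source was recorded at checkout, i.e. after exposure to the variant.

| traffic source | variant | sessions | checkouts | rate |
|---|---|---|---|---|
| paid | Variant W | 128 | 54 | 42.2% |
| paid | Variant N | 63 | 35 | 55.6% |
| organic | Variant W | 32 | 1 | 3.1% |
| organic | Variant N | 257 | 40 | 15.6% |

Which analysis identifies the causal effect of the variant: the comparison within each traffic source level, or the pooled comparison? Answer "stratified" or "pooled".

pooled

Traffic source is downstream of the variant. One should not condition on a consequence of treatment, so the overall rates are the right comparison.
Pooled: Variant W 34.4% vs Variant N 23.4%; Variant W is higher overall.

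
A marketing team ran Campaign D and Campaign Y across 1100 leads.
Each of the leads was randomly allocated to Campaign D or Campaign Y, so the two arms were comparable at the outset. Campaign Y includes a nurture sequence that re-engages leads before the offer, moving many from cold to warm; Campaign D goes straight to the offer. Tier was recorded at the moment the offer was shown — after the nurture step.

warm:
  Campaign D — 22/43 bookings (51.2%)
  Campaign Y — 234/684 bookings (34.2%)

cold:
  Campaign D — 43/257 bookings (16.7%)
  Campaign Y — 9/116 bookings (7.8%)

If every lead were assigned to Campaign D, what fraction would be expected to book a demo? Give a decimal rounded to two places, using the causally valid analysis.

Within every engagement tier level Campaign D has the higher rate, yet pooled Campaign Y does — Simpson's reversal.
Engagement tier is downstream of the campaign. One should not condition on a consequence of treatment, so the overall rates are the right comparison.
So P(outcome | do(Campaign D)) is just the pooled rate for Campaign D: 65/300 = 0.217.

0.22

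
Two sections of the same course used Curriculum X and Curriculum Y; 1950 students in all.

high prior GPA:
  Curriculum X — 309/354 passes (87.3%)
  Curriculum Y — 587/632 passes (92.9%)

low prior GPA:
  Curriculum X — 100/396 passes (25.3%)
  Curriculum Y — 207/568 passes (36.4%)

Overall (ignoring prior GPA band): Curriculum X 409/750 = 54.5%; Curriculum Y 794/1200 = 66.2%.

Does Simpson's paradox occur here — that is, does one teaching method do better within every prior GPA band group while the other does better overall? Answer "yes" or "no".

no

Within each prior GPA band level (high prior GPA 87.3% vs 92.9%; low prior GPA 25.3% vs 36.4%), Curriculum Y has the higher rate every time. Pooled: 54.5% vs 66.2% — Curriculum Y has the higher rate overall. They agree.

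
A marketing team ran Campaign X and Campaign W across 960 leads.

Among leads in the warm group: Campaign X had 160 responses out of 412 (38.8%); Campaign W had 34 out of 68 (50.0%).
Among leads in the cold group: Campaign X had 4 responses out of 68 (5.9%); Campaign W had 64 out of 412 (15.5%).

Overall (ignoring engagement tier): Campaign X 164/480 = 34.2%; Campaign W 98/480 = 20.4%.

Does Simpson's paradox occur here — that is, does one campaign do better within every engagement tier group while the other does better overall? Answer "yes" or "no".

yes

Within each engagement tier level (warm 38.8% vs 50.0%; cold 5.9% vs 15.5%), Campaign W has the higher rate every time. Pooled: 34.2% vs 20.4% — Campaign X has the higher rate overall. The two comparisons disagree.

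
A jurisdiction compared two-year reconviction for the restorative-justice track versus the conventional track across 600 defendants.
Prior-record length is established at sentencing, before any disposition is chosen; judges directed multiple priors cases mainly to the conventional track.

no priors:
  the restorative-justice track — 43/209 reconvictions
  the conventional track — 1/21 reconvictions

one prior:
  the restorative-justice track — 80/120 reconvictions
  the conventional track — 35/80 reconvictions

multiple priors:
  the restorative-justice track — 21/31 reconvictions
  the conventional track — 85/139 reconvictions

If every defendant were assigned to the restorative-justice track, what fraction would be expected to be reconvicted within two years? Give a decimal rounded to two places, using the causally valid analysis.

0.49

Since prior-record length is a pre-existing factor (not a product of the disposition) and it affects the outcome on its own, it is a confounder. The stratified rates, not the pooled rate, identify the causal effect.
Standardising the restorative-justice track to the population prior-record length mix: 0.383·43/209 + 0.333·80/120 + 0.283·21/31 = 0.493.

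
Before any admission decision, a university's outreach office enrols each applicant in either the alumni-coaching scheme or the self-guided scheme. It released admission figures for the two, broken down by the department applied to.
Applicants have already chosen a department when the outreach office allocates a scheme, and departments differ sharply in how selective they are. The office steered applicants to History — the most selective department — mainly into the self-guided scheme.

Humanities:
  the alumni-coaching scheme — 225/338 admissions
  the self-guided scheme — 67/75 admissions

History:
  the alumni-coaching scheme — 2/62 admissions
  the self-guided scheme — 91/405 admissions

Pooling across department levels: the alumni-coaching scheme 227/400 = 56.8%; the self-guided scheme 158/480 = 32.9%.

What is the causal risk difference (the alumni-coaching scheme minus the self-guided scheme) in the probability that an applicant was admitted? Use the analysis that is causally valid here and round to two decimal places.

Here department is a common cause — it drives both which outreach scheme a case falls under and the outcome. The crude comparison mixes populations; the stratum-specific rates are the causally relevant ones.
Adjusting over the population distribution of department: 0.469·(0.666−0.893) + 0.531·(0.032−0.225) = -0.209.

-0.21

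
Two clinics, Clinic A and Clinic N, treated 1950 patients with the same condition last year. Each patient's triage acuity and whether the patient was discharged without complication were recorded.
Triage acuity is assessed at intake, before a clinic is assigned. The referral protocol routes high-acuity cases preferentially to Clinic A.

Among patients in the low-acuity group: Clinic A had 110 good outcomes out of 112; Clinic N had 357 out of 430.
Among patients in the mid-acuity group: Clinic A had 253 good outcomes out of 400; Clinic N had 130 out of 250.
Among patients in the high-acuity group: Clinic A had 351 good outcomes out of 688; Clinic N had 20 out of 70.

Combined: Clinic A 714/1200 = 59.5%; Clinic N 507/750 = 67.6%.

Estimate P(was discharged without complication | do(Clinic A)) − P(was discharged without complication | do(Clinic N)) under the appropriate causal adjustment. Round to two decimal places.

+0.17

Within every triage acuity level Clinic A has the higher rate, yet pooled Clinic N does — Simpson's reversal.
Here triage acuity is a common cause — it drives both which clinic a case falls under and the outcome. The crude comparison mixes populations; the stratum-specific rates are the causally relevant ones.
Adjusting over the population distribution of triage acuity: 0.278·(0.982−0.830) + 0.333·(0.632−0.520) + 0.389·(0.510−0.286) = +0.167.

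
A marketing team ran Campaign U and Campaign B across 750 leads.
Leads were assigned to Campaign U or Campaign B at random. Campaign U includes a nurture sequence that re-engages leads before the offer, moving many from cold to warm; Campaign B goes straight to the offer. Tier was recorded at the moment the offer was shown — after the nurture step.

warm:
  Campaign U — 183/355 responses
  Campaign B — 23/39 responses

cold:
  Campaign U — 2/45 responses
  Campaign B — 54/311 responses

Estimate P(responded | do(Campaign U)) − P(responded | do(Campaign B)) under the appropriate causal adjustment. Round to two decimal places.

Because the campaign influences engagement tier, engagement tier is a post-treatment mediator, not a confounder. Stratifying on it would bias the estimate; the causal effect is the crude pooled difference.
The causal difference is the pooled difference: 0.463 − 0.220 = +0.242.

+0.24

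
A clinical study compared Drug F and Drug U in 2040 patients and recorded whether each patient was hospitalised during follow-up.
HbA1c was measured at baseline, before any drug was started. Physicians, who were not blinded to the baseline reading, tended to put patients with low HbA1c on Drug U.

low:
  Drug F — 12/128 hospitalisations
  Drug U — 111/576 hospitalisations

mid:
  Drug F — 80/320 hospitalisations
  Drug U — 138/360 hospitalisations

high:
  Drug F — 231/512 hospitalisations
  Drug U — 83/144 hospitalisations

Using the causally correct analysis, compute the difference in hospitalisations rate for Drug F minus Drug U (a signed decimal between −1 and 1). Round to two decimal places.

The stratified and pooled comparisons disagree (Drug F wins within each HbA1c; Drug U wins overall), so the answer turns on the causal role of HbA1c.
Here HbA1c is a common cause — it drives both which drug a case falls under and the outcome. The crude comparison mixes populations; the stratum-specific rates are the causally relevant ones.
Adjusting over the population distribution of HbA1c: 0.345·(0.094−0.193) + 0.333·(0.250−0.383) + 0.322·(0.451−0.576) = -0.119.

-0.12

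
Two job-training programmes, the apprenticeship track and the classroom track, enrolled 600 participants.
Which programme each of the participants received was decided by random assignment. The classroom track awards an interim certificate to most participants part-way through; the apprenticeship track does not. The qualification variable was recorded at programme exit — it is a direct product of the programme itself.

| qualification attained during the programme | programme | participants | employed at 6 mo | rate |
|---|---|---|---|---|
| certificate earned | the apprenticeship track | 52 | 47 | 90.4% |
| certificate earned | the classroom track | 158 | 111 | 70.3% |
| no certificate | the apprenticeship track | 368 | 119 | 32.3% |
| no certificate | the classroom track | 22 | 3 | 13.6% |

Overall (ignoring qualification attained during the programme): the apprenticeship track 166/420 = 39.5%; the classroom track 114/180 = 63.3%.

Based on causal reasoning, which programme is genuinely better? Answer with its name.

Within every qualification attained during the programme level the apprenticeship track has the higher rate, yet pooled the classroom track does — Simpson's reversal.
Because the programme influences qualification attained during the programme, qualification attained during the programme is a post-treatment mediator, not a confounder. Stratifying on it would bias the estimate; the causal effect is the crude pooled difference.
Pooled: the apprenticeship track 39.5% vs the classroom track 63.3%; the classroom track is higher overall.

the classroom track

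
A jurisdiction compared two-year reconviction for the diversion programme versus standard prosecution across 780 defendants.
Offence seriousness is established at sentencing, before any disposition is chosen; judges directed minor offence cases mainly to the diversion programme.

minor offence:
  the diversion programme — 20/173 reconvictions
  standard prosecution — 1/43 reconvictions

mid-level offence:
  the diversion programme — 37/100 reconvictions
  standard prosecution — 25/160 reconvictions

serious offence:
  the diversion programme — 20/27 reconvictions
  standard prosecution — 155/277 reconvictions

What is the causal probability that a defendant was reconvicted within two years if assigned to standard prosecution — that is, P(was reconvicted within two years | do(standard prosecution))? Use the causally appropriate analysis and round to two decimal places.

0.28

Within every offence seriousness level standard prosecution has the lower rate, yet pooled the diversion programme does — Simpson's reversal.
Nothing the disposition does changes offence seriousness; the imbalance is an allocation artefact. With offence seriousness also predicting the outcome, the pooled figure is confounded, and the within-stratum comparison is the causal one.
Standardising standard prosecution to the population offence seriousness mix: 0.277·1/43 + 0.333·25/160 + 0.390·155/277 = 0.277.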